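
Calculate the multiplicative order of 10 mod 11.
Powers of 10 mod 11: 10^1≡10, 10^2≡1. ord_11(10) = 2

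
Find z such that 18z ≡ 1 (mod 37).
Since 37 is prime, by Fermat 18^(-1) ≡ 18^{35} ≡ 35 (mod 37). Verify: 18 × 35 = 630 ≡ 1 (mod 37)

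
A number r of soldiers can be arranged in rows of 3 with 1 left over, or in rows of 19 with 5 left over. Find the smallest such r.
M = 3 × 19 = 57. M₁ = 19, y₁ ≡ 1 (mod 3). M₂ = 3, y₂ ≡ 13 (mod 19). r = 1×19×1 + 5×3×13 ≡ 43 (mod 57)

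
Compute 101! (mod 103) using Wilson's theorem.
(102)! = (101)! × (102) ≡ -1 (mod 103). So (101)! ≡ -1 × (102)^(-1) ≡ (-1)×(-1) = 1 (mod 103)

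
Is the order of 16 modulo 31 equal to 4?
Powers of 16 mod 31: 16^1≡16, 16^2≡8, 16^3≡4, 16^4≡2, 16^5≡1. 16^4≡2≢1, so ord ≠ 4. No, the actual order is 5.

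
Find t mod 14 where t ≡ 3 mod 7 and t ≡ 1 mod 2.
M = 7 × 2 = 14. M₁ = 2, y₁ ≡ 4 mod 7. M₂ = 7, y₂ ≡ 1 mod 2. t = 3×2×4 + 1×7×1 ≡ 3 mod 14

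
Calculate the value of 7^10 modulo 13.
By repeated squaring mod 13: 7^{1}≡7, 7^{2}≡10, 7^{4}≡9, 7^{8}≡3. Then 7^{10} = 7^{8+2} ≡ 3 × 10 ≡ 4 mod 13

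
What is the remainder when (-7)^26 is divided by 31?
By repeated squaring (mod 31): (-7)^{1}≡24, (-7)^{2}≡18, (-7)^{4}≡14, (-7)^{8}≡10, (-7)^{16}≡7. Then (-7)^{26} = (-7)^{16+8+2} ≡ 7 × 10 × 18 ≡ 20 (mod 31)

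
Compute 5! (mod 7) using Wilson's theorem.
(6)! = (5)! × (6) ≡ -1 (mod 7). So (5)! ≡ -1 × (6)^(-1) ≡ (-1)×(-1) = 1 (mod 7)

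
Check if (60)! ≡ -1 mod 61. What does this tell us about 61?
(60)! mod 61 = 60. Since this equals -1 mod 61, Wilson confirms 61 is prime.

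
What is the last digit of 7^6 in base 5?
Using Fermat: 7^{4} ≡ 1 mod 5. 6 ≡ 2 mod 4. So 7^{6} ≡ 7^{2} ≡ 4 mod 5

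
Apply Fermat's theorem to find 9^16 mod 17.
By Fermat's Little Theorem, 9^{16} ≡ 1 mod 17 since 17 is prime and gcd(9, 17) = 1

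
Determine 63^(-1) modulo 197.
Since 197 is prime, by Fermat 63^(-1) ≡ 63^{195} ≡ 172 mod 197. Verify: 63 × 172 = 10836 ≡ 1 mod 197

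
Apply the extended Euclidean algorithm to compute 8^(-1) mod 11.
Extended GCD: 8(-4) + 11(3) = 1. So 8^(-1) ≡ -4 ≡ 7 mod 11. Verify: 8 × 7 = 56 ≡ 1 mod 11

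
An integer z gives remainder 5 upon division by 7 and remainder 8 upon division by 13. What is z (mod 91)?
M = 7 × 13 = 91. M₁ = 13, y₁ ≡ 6 (mod 7). M₂ = 7, y₂ ≡ 2 (mod 13). z = 5×13×6 + 8×7×2 ≡ 47 (mod 91)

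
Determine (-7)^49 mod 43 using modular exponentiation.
Using Fermat: (-7)^{42} ≡ 1 (mod 43). 49 ≡ 7 (mod 42). So (-7)^{49} ≡ (-7)^{7} ≡ 36 (mod 43)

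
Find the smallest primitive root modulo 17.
g = 3. For each prime q|16: 3^{8}≡16, none ≡ 1, so ord_17(3) = 16 and 3 is a primitive root.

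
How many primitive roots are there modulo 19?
A prime p has φ(p-1) primitive roots; here φ(18) = 6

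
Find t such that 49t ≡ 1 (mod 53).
Since 53 is prime, by Fermat 49^(-1) ≡ 49^{51} ≡ 13 (mod 53). Verify: 49 × 13 = 637 ≡ 1 (mod 53)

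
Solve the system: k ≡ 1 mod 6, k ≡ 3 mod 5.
M = 6 × 5 = 30. M₁ = 5, y₁ ≡ 5 mod 6. M₂ = 6, y₂ ≡ 1 mod 5. k = 1×5×5 + 3×6×1 ≡ 13 mod 30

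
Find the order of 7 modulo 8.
Powers of 7 mod 8: 7^1≡7, 7^2≡1. ord_8(7) = 2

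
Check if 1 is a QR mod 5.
By Euler's criterion: 1^{2} ≡ 1 (mod 5). Since this equals 1, 1 is a QR.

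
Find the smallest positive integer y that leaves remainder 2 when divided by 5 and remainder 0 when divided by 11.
M = 5 × 11 = 55. M₁ = 11, y₁ ≡ 1 mod 5. M₂ = 5, y₂ ≡ 9 mod 11. y = 2×11×1 + 0×5×9 ≡ 22 mod 55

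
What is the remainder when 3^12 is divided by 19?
By repeated squaring mod 19: 3^{1}≡3, 3^{2}≡9, 3^{4}≡5, 3^{8}≡6. Then 3^{12} = 3^{8+4} ≡ 6 × 5 ≡ 11 mod 19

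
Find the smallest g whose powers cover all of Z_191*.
g = 19. For each prime q|190: 19^{95}≡190, 19^{38}≡39, 19^{10}≡52, none ≡ 1, so ord_191(19) = 190 and 19 is a primitive root.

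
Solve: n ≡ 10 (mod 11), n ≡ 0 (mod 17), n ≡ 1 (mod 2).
M = 11 × 17 × 2 = 374. M₁ = 34, y₁ ≡ 1 (mod 11). M₂ = 22, y₂ ≡ 7 (mod 17). M₃ = 187, y₃ ≡ 1 (mod 2). n = 10×34×1 + 0×22×7 + 1×187×1 ≡ 153 (mod 374)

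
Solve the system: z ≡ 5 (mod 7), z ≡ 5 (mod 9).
M = 7 × 9 = 63. M₁ = 9, y₁ ≡ 4 (mod 7). M₂ = 7, y₂ ≡ 4 (mod 9). z = 5×9×4 + 5×7×4 ≡ 5 (mod 63)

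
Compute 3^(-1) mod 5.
Since 5 is prime, by Fermat 3^(-1) ≡ 3^{3} ≡ 2 mod 5. Verify: 3 × 2 = 6 ≡ 1 mod 5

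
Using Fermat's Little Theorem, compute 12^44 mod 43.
By Fermat: 12^{42} ≡ 1 (mod 43). So 12^{44} = 12^{42} · 12^{2} ≡ 12^{2} ≡ 15 (mod 43)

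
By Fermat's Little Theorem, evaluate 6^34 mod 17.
By Fermat: 6^{16} ≡ 1 (mod 17). 34 = 2×16 + 2. So 6^{34} ≡ 6^{2} ≡ 2 (mod 17)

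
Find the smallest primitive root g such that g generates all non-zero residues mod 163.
g = 2. For each prime q|162: 2^{81}≡162, 2^{54}≡104, none ≡ 1, so ord_163(2) = 162 and 2 is a primitive root.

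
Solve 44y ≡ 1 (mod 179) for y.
Since 179 is prime, by Fermat 44^(-1) ≡ 44^{177} ≡ 118 (mod 179). Verify: 44 × 118 = 5192 ≡ 1 (mod 179)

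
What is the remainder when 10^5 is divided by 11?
By repeated squaring (mod 11): 10^{1}≡10, 10^{2}≡1, 10^{4}≡1. Then 10^{5} = 10^{4+1} ≡ 1 × 10 ≡ 10 (mod 11)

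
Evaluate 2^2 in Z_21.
2^{2} = 4 ≡ 4 mod 21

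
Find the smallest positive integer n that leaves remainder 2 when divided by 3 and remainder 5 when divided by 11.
M = 3 × 11 = 33. M₁ = 11, y₁ ≡ 2 mod 3. M₂ = 3, y₂ ≡ 4 mod 11. n = 2×11×2 + 5×3×4 ≡ 5 mod 33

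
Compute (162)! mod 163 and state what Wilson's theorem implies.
(162)! mod 163 = 162. Since this equals -1 (mod 163), Wilson confirms 163 is prime.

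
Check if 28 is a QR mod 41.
By Euler's criterion: 28^{20} ≡ 40 (mod 41). Since this equals -1 (≡ 40), 28 is not a QR.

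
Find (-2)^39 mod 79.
By repeated squaring mod 79: (-2)^{1}≡77, (-2)^{2}≡4, (-2)^{4}≡16, (-2)^{8}≡19, (-2)^{16}≡45, (-2)^{32}≡50. Then (-2)^{39} = (-2)^{32+4+2+1} ≡ 50 × 16 × 4 × 77 ≡ 78 mod 79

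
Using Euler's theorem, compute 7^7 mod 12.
By Euler: 7^{4} ≡ 1 mod 12 since gcd(7, 12) = 1. 7 = 1×4 + 3. So 7^{7} ≡ 7^{3} ≡ 7 mod 12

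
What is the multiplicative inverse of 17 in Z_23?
Since 23 is prime, by Fermat 17^(-1) ≡ 17^{21} ≡ 19 mod 23. Verify: 17 × 19 = 323 ≡ 1 mod 23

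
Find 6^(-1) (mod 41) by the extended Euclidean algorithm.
Extended GCD: 6(7) + 41(-1) = 1. So 6^(-1) ≡ 7 (mod 41). Verify: 6 × 7 = 42 ≡ 1 (mod 41)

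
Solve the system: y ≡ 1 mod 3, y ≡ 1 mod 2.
M = 3 × 2 = 6. M₁ = 2, y₁ ≡ 2 mod 3. M₂ = 3, y₂ ≡ 1 mod 2. y = 1×2×2 + 1×3×1 ≡ 1 mod 6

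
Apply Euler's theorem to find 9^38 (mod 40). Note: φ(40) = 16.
By Euler: 9^{16} ≡ 1 (mod 40) since gcd(9, 40) = 1. 38 = 2×16 + 6. So 9^{38} ≡ 9^{6} ≡ 1 (mod 40)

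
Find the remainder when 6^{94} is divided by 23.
By Fermat: 6^{22} ≡ 1 mod 23. 94 = 4×22 + 6. So 6^{94} ≡ 6^{6} ≡ 12 mod 23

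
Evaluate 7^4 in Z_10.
7^{4} = 2401 ≡ 1 mod 10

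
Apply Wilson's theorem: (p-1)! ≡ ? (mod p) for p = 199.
By Wilson's theorem, (198)! ≡ -1 ≡ 198 (mod 199)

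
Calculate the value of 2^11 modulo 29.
By repeated squaring mod 29: 2^{1}≡2, 2^{2}≡4, 2^{4}≡16, 2^{8}≡24. Then 2^{11} = 2^{8+2+1} ≡ 24 × 4 × 2 ≡ 18 mod 29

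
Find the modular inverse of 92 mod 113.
Since 113 is prime, by Fermat 92^(-1) ≡ 92^{111} ≡ 43 (mod 113). Verify: 92 × 43 = 3956 ≡ 1 (mod 113)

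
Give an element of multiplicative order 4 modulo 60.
47 has order 4 mod 60 since 47^{4} ≡ 1 mod 60 and no smaller power works.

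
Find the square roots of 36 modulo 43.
The square roots of 36 mod 43 are 6 and 37. Verify: 6² = 36 ≡ 36 mod 43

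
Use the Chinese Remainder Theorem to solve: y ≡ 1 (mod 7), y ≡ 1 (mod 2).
M = 7 × 2 = 14. M₁ = 2, y₁ ≡ 4 (mod 7). M₂ = 7, y₂ ≡ 1 (mod 2). y = 1×2×4 + 1×7×1 ≡ 1 (mod 14)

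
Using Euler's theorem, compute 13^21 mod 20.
By Euler: 13^{8} ≡ 1 mod 20 since gcd(13, 20) = 1. 21 = 2×8 + 5. So 13^{21} ≡ 13^{5} ≡ 13 mod 20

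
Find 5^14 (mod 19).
By repeated squaring (mod 19): 5^{1}≡5, 5^{2}≡6, 5^{4}≡17, 5^{8}≡4. Then 5^{14} = 5^{8+4+2} ≡ 4 × 17 × 6 ≡ 9 (mod 19)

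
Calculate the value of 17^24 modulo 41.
By repeated squaring mod 41: 17^{1}≡17, 17^{2}≡2, 17^{4}≡4, 17^{8}≡16, 17^{16}≡10. Then 17^{24} = 17^{16+8} ≡ 10 × 16 ≡ 37 mod 41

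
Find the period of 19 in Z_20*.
Powers of 19 mod 20: 19^1≡19, 19^2≡1. ord_20(19) = 2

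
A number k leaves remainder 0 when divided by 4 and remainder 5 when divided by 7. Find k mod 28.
M = 4 × 7 = 28. M₁ = 7, y₁ ≡ 3 mod 4. M₂ = 4, y₂ ≡ 2 mod 7. k = 0×7×3 + 5×4×2 ≡ 12 mod 28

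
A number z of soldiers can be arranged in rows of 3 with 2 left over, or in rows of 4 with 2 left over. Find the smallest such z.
M = 3 × 4 = 12. M₁ = 4, y₁ ≡ 1 (mod 3). M₂ = 3, y₂ ≡ 3 (mod 4). z = 2×4×1 + 2×3×3 ≡ 2 (mod 12)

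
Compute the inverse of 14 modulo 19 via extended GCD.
Extended GCD: 14(-4) + 19(3) = 1. So 14^(-1) ≡ -4 ≡ 15 (mod 19). Verify: 14 × 15 = 210 ≡ 1 (mod 19)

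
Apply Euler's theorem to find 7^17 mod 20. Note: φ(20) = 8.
By Euler: 7^{8} ≡ 1 mod 20 since gcd(7, 20) = 1. 17 = 2×8 + 1. So 7^{17} ≡ 7^{1} ≡ 7 mod 20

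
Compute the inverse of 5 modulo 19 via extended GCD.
Extended GCD: 5(4) + 19(-1) = 1. So 5^(-1) ≡ 4 mod 19. Verify: 5 × 4 = 20 ≡ 1 mod 19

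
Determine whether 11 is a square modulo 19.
By Euler's criterion: 11^{9} ≡ 1 mod 19. Since this equals 1, 11 is a QR.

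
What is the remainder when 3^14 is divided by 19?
By repeated squaring (mod 19): 3^{1}≡3, 3^{2}≡9, 3^{4}≡5, 3^{8}≡6. Then 3^{14} = 3^{8+4+2} ≡ 6 × 5 × 9 ≡ 4 (mod 19)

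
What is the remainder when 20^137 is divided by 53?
Using Fermat: 20^{52} ≡ 1 mod 53. 137 ≡ 33 mod 52. So 20^{137} ≡ 20^{33} ≡ 32 mod 53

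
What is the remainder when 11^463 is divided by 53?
Using Fermat: 11^{52} ≡ 1 (mod 53). 463 ≡ 47 (mod 52). So 11^{463} ≡ 11^{47} ≡ 43 (mod 53)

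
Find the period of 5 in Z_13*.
Powers of 5 mod 13: 5^1≡5, 5^2≡12, 5^3≡8, 5^4≡1. Order = 4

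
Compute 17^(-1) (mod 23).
Since 23 is prime, by Fermat 17^(-1) ≡ 17^{21} ≡ 19 (mod 23). Verify: 17 × 19 = 323 ≡ 1 (mod 23)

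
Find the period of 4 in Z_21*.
Powers of 4 mod 21: 4^1≡4, 4^2≡16, 4^3≡1. So the order of 4 is 3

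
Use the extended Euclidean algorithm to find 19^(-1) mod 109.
Extended GCD: 19(23) + 109(-4) = 1. So 19^(-1) ≡ 23 (mod 109). Verify: 19 × 23 = 437 ≡ 1 (mod 109)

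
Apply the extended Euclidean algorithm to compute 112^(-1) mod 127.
Extended GCD: 112(-17) + 127(15) = 1. So 112^(-1) ≡ -17 ≡ 110 (mod 127). Verify: 112 × 110 = 12320 ≡ 1 (mod 127)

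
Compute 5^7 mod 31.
By repeated squaring mod 31: 5^{1}≡5, 5^{2}≡25, 5^{4}≡5. Then 5^{7} = 5^{4+2+1} ≡ 5 × 25 × 5 ≡ 5 mod 31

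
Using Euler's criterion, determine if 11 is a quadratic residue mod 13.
By Euler's criterion: 11^{6} ≡ 12 mod 13. Since this equals -1 (≡ 12), 11 is not a QR.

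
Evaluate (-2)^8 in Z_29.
By repeated squaring mod 29: (-2)^{1}≡27, (-2)^{2}≡4, (-2)^{4}≡16, (-2)^{8}≡24. So (-2)^{8} ≡ 24 mod 29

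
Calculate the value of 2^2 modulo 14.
2^{2} = 4 ≡ 4 mod 14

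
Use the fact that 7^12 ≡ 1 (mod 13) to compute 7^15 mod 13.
By Fermat: 7^{12} ≡ 1 (mod 13). So 7^{15} = 7^{12} · 7^{3} ≡ 7^{3} ≡ 5 (mod 13)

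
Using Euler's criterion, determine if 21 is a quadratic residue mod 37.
By Euler's criterion: 21^{18} ≡ 1 (mod 37). Since this equals 1, 21 is a QR.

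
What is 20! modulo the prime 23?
(22)! = (20)! × (21) × (22) ≡ -1 mod 23. So (20)! ≡ -1 × [(22)(21)]^(-1) ≡ 11 mod 23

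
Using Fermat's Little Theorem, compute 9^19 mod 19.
By Fermat: 9^{18} ≡ 1 (mod 19). So 9^{19} = 9^{18} · 9^{1} ≡ 9^{1} ≡ 9 (mod 19)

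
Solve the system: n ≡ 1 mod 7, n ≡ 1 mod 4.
M = 7 × 4 = 28. M₁ = 4, y₁ ≡ 2 mod 7. M₂ = 7, y₂ ≡ 3 mod 4. n = 1×4×2 + 1×7×3 ≡ 1 mod 28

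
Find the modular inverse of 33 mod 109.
Since 109 is prime, by Fermat 33^(-1) ≡ 33^{107} ≡ 76 mod 109. Verify: 33 × 76 = 2508 ≡ 1 mod 109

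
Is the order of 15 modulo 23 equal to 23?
Powers of 15 mod 23: 15^1≡15, 15^2≡18, 15^3≡17, 15^4≡2, 15^5≡7, 15^6≡13, 15^7≡11, 15^8≡4, 15^9≡14, 15^10≡3, 15^11≡22, 15^12≡8, 15^13≡5, 15^14≡6, 15^15≡21, 15^16≡16, 15^17≡10, 15^18≡12, 15^19≡19, 15^20≡9, 15^21≡20, 15^22≡1. Already 15^22≡1, so the order is 22 < 23. No, the actual order is 22.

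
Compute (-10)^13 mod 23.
By repeated squaring mod 23: (-10)^{1}≡13, (-10)^{2}≡8, (-10)^{4}≡18, (-10)^{8}≡2. Then (-10)^{13} = (-10)^{8+4+1} ≡ 2 × 18 × 13 ≡ 8 mod 23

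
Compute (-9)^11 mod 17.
By repeated squaring mod 17: (-9)^{1}≡8, (-9)^{2}≡13, (-9)^{4}≡16, (-9)^{8}≡1. Then (-9)^{11} = (-9)^{8+2+1} ≡ 1 × 13 × 8 ≡ 2 mod 17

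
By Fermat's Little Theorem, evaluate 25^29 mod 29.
By Fermat: 25^{28} ≡ 1 (mod 29). So 25^{29} = 25^{28} · 25^{1} ≡ 25^{1} ≡ 25 (mod 29)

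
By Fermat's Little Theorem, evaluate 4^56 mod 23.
By Fermat: 4^{22} ≡ 1 (mod 23). 56 = 2×22 + 12. So 4^{56} ≡ 4^{12} ≡ 4 (mod 23)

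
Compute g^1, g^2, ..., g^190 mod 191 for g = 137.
137^1, 137^2, ..., 137^{190} mod 191: [137, 51, 111, 118, 122, 97, 110, 172, 71, 177, 183, 50, 165, 67, 11, 170, 179, 75, 152, 5, 112, 64, 173, 17, 37, 103, 168, 96, 164, 121, 151, 59, 61, 144, 55, 86, 131, 184, 187, 25, 178, 129, 101, 85, 185, 133, 76, 98, 56, 32, 182, 104, 114, 147, 84, 48, 82, 156, 171, 125, 126, 72, 123, 43, 161, 92, 189, 108, 89, 160, 146, 138, 188, 162, 38, 49, 28, 16, 91, 52, 57, 169, 42, 24, 41, 78, 181, 158, 63, 36, 157, 117, 176, 46, 190, 54, 140, 80, 73, 69, 94, 81, 19, 120, 14, 8, 141, 26, 124, 180, 21, 12, 116, 39, 186, 79, 127, 18, 174, 154, 88, 23, 95, 27, 70, 40, 132, 130, 47, 136, 105, 60, 7, 4, 166, 13, 62, 90, 106, 6, 58, 115, 93, 135, 159, 9, 87, 77, 44, 107, 143, 109, 35, 20, 66, 65, 119, 68, 148, 30, 99, 2, 83, 102, 31, 45, 53, 3, 29, 153, 142, 163, 175, 100, 139, 134, 22, 149, 167, 150, 113, 10, 33, 128, 155, 34, 74, 15, 145, 1]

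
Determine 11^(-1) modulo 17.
Since 17 is prime, by Fermat 11^(-1) ≡ 11^{15} ≡ 14 mod 17. Verify: 11 × 14 = 154 ≡ 1 mod 17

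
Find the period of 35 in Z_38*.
Powers of 35 mod 38: 35^1≡35, 35^2≡9, 35^3≡11, 35^4≡5, 35^5≡23, 35^6≡7, 35^7≡17, 35^8≡25, 35^9≡1. Order = 9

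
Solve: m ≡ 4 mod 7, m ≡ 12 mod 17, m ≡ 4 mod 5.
M = 7 × 17 × 5 = 595. M₁ = 85, y₁ ≡ 1 mod 7. M₂ = 35, y₂ ≡ 1 mod 17. M₃ = 119, y₃ ≡ 4 mod 5. m = 4×85×1 + 12×35×1 + 4×119×4 ≡ 284 mod 595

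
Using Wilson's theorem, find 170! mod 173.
(172)! = (170)! × (171) × (172) ≡ -1 (mod 173). So (170)! ≡ -1 × [(172)(171)]^(-1) ≡ 86 (mod 173)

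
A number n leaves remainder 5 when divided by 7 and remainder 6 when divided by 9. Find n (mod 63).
M = 7 × 9 = 63. M₁ = 9, y₁ ≡ 4 (mod 7). M₂ = 7, y₂ ≡ 4 (mod 9). n = 5×9×4 + 6×7×4 ≡ 33 (mod 63)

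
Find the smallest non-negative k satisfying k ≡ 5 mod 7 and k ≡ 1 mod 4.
M = 7 × 4 = 28. M₁ = 4, y₁ ≡ 2 mod 7. M₂ = 7, y₂ ≡ 3 mod 4. k = 5×4×2 + 1×7×3 ≡ 5 mod 28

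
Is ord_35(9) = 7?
Powers of 9 mod 35: 9^1≡9, 9^2≡11, 9^3≡29, 9^4≡16, 9^5≡4, 9^6≡1. Already 9^6≡1, so the order is 6 < 7. No, the actual order is 6.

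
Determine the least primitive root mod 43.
g = 3. Powers: [3, 9, 27, 38, 28, 41, 37, 25, ...] generates all 42 non-zero residues.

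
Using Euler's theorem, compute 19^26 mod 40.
By Euler: 19^{16} ≡ 1 mod 40 since gcd(19, 40) = 1. 26 = 1×16 + 10. So 19^{26} ≡ 19^{10} ≡ 1 mod 40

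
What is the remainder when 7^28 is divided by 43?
By repeated squaring mod 43: 7^{1}≡7, 7^{2}≡6, 7^{4}≡36, 7^{8}≡6, 7^{16}≡36. Then 7^{28} = 7^{16+8+4} ≡ 36 × 6 × 36 ≡ 36 mod 43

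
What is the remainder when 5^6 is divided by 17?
By repeated squaring mod 17: 5^{1}≡5, 5^{2}≡8, 5^{4}≡13. Then 5^{6} = 5^{4+2} ≡ 13 × 8 ≡ 2 mod 17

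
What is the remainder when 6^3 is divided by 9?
6^{3} = 216 ≡ 0 (mod 9)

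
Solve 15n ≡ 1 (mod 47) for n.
Since 47 is prime, by Fermat 15^(-1) ≡ 15^{45} ≡ 22 (mod 47). Verify: 15 × 22 = 330 ≡ 1 (mod 47)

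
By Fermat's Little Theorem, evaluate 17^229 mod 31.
By Fermat: 17^{30} ≡ 1 (mod 31). 229 ≡ 19 (mod 30). So 17^{229} ≡ 17^{19} ≡ 24 (mod 31)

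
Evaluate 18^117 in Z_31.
Using Fermat: 18^{30} ≡ 1 mod 31. 117 ≡ 27 mod 30. So 18^{117} ≡ 18^{27} ≡ 8 mod 31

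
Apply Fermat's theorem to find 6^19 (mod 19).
By Fermat: 6^{18} ≡ 1 (mod 19). So 6^{19} = 6^{18} · 6^{1} ≡ 6^{1} ≡ 6 (mod 19)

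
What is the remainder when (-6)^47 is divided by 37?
Using Fermat: (-6)^{36} ≡ 1 mod 37. 47 ≡ 11 mod 36. So (-6)^{47} ≡ (-6)^{11} ≡ 6 mod 37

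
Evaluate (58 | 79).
(58/79) = 58^{39} mod 79 = -1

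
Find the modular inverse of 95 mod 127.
Since 127 is prime, by Fermat 95^(-1) ≡ 95^{125} ≡ 123 mod 127. Verify: 95 × 123 = 11685 ≡ 1 mod 127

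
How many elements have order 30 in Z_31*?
A prime p has φ(p-1) primitive roots; here φ(30) = 8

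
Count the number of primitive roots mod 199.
A prime p has φ(p-1) primitive roots; here φ(198) = 60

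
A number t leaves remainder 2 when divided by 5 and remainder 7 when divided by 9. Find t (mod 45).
M = 5 × 9 = 45. M₁ = 9, y₁ ≡ 4 (mod 5). M₂ = 5, y₂ ≡ 2 (mod 9). t = 2×9×4 + 7×5×2 ≡ 7 (mod 45)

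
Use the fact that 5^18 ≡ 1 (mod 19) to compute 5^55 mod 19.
By Fermat: 5^{18} ≡ 1 (mod 19). 55 = 3×18 + 1. So 5^{55} ≡ 5^{1} ≡ 5 (mod 19)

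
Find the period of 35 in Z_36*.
Powers of 35 mod 36: 35^1≡35, 35^2≡1. Order = 2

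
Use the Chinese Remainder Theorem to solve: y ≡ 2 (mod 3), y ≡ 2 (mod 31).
M = 3 × 31 = 93. M₁ = 31, y₁ ≡ 1 (mod 3). M₂ = 3, y₂ ≡ 21 (mod 31). y = 2×31×1 + 2×3×21 ≡ 2 (mod 93)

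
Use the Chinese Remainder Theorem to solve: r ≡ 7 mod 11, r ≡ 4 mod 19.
M = 11 × 19 = 209. M₁ = 19, y₁ ≡ 7 mod 11. M₂ = 11, y₂ ≡ 7 mod 19. r = 7×19×7 + 4×11×7 ≡ 194 mod 209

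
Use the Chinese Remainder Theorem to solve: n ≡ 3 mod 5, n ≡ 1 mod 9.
M = 5 × 9 = 45. M₁ = 9, y₁ ≡ 4 mod 5. M₂ = 5, y₂ ≡ 2 mod 9. n = 3×9×4 + 1×5×2 ≡ 28 mod 45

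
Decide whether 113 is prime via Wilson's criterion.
(112)! mod 113 = 112. Since 112 ≡ -1 (mod 113), 113 is prime.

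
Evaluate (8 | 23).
(8/23) = 8^{11} mod 23 = 1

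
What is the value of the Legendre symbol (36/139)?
(36/139) = 36^{69} mod 139 = 1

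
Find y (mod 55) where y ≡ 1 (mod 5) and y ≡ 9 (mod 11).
M = 5 × 11 = 55. M₁ = 11, y₁ ≡ 1 (mod 5). M₂ = 5, y₂ ≡ 9 (mod 11). y = 1×11×1 + 9×5×9 ≡ 31 (mod 55)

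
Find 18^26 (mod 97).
By repeated squaring (mod 97): 18^{1}≡18, 18^{2}≡33, 18^{4}≡22, 18^{8}≡96, 18^{16}≡1. Then 18^{26} = 18^{16+8+2} ≡ 1 × 96 × 33 ≡ 64 (mod 97)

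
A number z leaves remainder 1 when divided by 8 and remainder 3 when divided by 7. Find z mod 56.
M = 8 × 7 = 56. M₁ = 7, y₁ ≡ 7 mod 8. M₂ = 8, y₂ ≡ 1 mod 7. z = 1×7×7 + 3×8×1 ≡ 17 mod 56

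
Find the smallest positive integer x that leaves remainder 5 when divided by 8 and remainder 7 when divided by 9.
M = 8 × 9 = 72. M₁ = 9, y₁ ≡ 1 (mod 8). M₂ = 8, y₂ ≡ 8 (mod 9). x = 5×9×1 + 7×8×8 ≡ 61 (mod 72)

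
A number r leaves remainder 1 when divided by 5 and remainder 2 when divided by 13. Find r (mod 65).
M = 5 × 13 = 65. M₁ = 13, y₁ ≡ 2 (mod 5). M₂ = 5, y₂ ≡ 8 (mod 13). r = 1×13×2 + 2×5×8 ≡ 41 (mod 65)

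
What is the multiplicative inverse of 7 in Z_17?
Since 17 is prime, by Fermat 7^(-1) ≡ 7^{15} ≡ 5 (mod 17). Verify: 7 × 5 = 35 ≡ 1 (mod 17)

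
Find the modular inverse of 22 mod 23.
Since 23 is prime, by Fermat 22^(-1) ≡ 22^{21} ≡ 22 (mod 23). Verify: 22 × 22 = 484 ≡ 1 (mod 23)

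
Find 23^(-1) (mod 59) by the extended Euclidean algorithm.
Extended GCD: 23(18) + 59(-7) = 1. So 23^(-1) ≡ 18 (mod 59). Verify: 23 × 18 = 414 ≡ 1 (mod 59)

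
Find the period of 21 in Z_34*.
Powers of 21 mod 34: 21^1≡21, 21^2≡33, 21^3≡13, 21^4≡1. ord_34(21) = 4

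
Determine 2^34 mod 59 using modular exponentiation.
By repeated squaring mod 59: 2^{1}≡2, 2^{2}≡4, 2^{4}≡16, 2^{8}≡20, 2^{16}≡46, 2^{32}≡51. Then 2^{34} = 2^{32+2} ≡ 51 × 4 ≡ 27 mod 59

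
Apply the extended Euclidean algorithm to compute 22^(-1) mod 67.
Extended GCD: 22(-3) + 67(1) = 1. So 22^(-1) ≡ -3 ≡ 64 mod 67. Verify: 22 × 64 = 1408 ≡ 1 mod 67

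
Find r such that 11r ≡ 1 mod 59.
Since 59 is prime, by Fermat 11^(-1) ≡ 11^{57} ≡ 43 mod 59. Verify: 11 × 43 = 473 ≡ 1 mod 59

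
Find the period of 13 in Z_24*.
Powers of 13 mod 24: 13^1≡13, 13^2≡1. Order = 2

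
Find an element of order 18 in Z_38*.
3 has order 18 mod 38 since 3^{18} ≡ 1 (mod 38) and no smaller power works.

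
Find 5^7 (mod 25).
By repeated squaring (mod 25): 5^{1}≡5, 5^{2}≡0, 5^{4}≡0. Then 5^{7} = 5^{4+2+1} ≡ 0 × 0 × 5 ≡ 0 (mod 25)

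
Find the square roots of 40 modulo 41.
The square roots of 40 mod 41 are 32 and 9. Verify: 32² = 1024 ≡ 40 mod 41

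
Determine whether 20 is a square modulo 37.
By Euler's criterion: 20^{18} ≡ 36 (mod 37). Since this equals -1 (≡ 36), 20 is not a QR.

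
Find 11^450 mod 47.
Using Fermat: 11^{46} ≡ 1 mod 47. 450 ≡ 36 mod 46. So 11^{450} ≡ 11^{36} ≡ 28 mod 47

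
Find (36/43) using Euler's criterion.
(36/43) = 36^{21} mod 43 = 1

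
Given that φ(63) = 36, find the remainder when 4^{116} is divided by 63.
By Euler: 4^{36} ≡ 1 (mod 63) since gcd(4, 63) = 1. 116 = 3×36 + 8. So 4^{116} ≡ 4^{8} ≡ 16 (mod 63)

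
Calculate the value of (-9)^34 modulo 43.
By repeated squaring mod 43: (-9)^{1}≡34, (-9)^{2}≡38, (-9)^{4}≡25, (-9)^{8}≡23, (-9)^{16}≡13, (-9)^{32}≡40. Then (-9)^{34} = (-9)^{32+2} ≡ 40 × 38 ≡ 15 mod 43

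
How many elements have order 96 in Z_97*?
A prime p has φ(p-1) primitive roots; here φ(96) = 32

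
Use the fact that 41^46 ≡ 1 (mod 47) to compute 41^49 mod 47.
By Fermat: 41^{46} ≡ 1 (mod 47). So 41^{49} = 41^{46} · 41^{3} ≡ 41^{3} ≡ 19 (mod 47)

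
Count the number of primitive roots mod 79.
There are φ(79-1) = φ(78) = 24 primitive roots modulo 79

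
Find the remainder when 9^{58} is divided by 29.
By Fermat: 9^{28} ≡ 1 mod 29. 58 = 2×28 + 2. So 9^{58} ≡ 9^{2} ≡ 23 mod 29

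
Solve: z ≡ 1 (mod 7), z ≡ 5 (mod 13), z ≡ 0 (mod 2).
M = 7 × 13 × 2 = 182. M₁ = 26, y₁ ≡ 3 (mod 7). M₂ = 14, y₂ ≡ 1 (mod 13). M₃ = 91, y₃ ≡ 1 (mod 2). z = 1×26×3 + 5×14×1 + 0×91×1 ≡ 148 (mod 182)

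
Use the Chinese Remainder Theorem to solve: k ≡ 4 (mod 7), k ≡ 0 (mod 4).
M = 7 × 4 = 28. M₁ = 4, y₁ ≡ 2 (mod 7). M₂ = 7, y₂ ≡ 3 (mod 4). k = 4×4×2 + 0×7×3 ≡ 4 (mod 28)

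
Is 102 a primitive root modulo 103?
102^{2} ≡ 1 mod 103 and 2 < 102, so ord_103(102) = 2 ≠ 102 and 102 is not a primitive root.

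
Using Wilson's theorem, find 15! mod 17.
(16)! = (15)! × (16) ≡ -1 (mod 17). So (15)! ≡ -1 × (16)^(-1) ≡ (-1)×(-1) = 1 (mod 17)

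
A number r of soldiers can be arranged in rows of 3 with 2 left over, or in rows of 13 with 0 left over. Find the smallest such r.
M = 3 × 13 = 39. M₁ = 13, y₁ ≡ 1 (mod 3). M₂ = 3, y₂ ≡ 9 (mod 13). r = 2×13×1 + 0×3×9 ≡ 26 (mod 39)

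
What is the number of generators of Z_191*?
Number of primitive roots mod 191 = φ(p-1) = φ(190) = 72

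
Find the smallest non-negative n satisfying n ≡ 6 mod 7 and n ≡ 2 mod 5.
M = 7 × 5 = 35. M₁ = 5, y₁ ≡ 3 mod 7. M₂ = 7, y₂ ≡ 3 mod 5. n = 6×5×3 + 2×7×3 ≡ 27 mod 35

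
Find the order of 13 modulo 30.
Powers of 13 mod 30: 13^1≡13, 13^2≡19, 13^3≡7, 13^4≡1. So the order of 13 is 4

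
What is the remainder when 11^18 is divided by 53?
By repeated squaring (mod 53): 11^{1}≡11, 11^{2}≡15, 11^{4}≡13, 11^{8}≡10, 11^{16}≡47. Then 11^{18} = 11^{16+2} ≡ 47 × 15 ≡ 16 (mod 53)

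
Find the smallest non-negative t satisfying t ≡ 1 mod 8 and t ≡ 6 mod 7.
M = 8 × 7 = 56. M₁ = 7, y₁ ≡ 7 mod 8. M₂ = 8, y₂ ≡ 1 mod 7. t = 1×7×7 + 6×8×1 ≡ 41 mod 56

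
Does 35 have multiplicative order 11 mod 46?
Powers of 35 mod 46: 35^1≡35, 35^2≡29, 35^3≡3, 35^4≡13, 35^5≡41, 35^6≡9, 35^7≡39, 35^8≡31, 35^9≡27, 35^10≡25, 35^11≡1. First k with 35^k≡1 is k=11. Yes, ord_46(35) = 11.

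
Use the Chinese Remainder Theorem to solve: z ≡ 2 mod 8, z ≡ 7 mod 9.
M = 8 × 9 = 72. M₁ = 9, y₁ ≡ 1 mod 8. M₂ = 8, y₂ ≡ 8 mod 9. z = 2×9×1 + 7×8×8 ≡ 34 mod 72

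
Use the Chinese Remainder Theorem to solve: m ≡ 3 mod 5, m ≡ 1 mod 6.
M = 5 × 6 = 30. M₁ = 6, y₁ ≡ 1 mod 5. M₂ = 5, y₂ ≡ 5 mod 6. m = 3×6×1 + 1×5×5 ≡ 13 mod 30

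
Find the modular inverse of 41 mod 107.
Since 107 is prime, by Fermat 41^(-1) ≡ 41^{105} ≡ 47 (mod 107). Verify: 41 × 47 = 1927 ≡ 1 (mod 107)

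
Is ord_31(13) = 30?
Powers of 13 mod 31: 13^1≡13, 13^2≡14, 13^3≡27, 13^4≡10, 13^5≡6, 13^6≡16, 13^7≡22, 13^8≡7, 13^9≡29, 13^10≡5, 13^11≡3, 13^12≡8, 13^13≡11, 13^14≡19, 13^15≡30, 13^16≡18, 13^17≡17, 13^18≡4, 13^19≡21, 13^20≡25, 13^21≡15, 13^22≡9, 13^23≡24, 13^24≡2, 13^25≡26, 13^26≡28, 13^27≡23, 13^28≡20, 13^29≡12, 13^30≡1. First k with 13^k≡1 is k=30. Yes, ord_31(13) = 30.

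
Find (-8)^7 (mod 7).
Using Fermat: (-8)^{6} ≡ 1 (mod 7). 7 ≡ 1 (mod 6). So (-8)^{7} ≡ (-8)^{1} ≡ 6 (mod 7)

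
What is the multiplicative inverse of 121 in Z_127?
Since 127 is prime, by Fermat 121^(-1) ≡ 121^{125} ≡ 21 mod 127. Verify: 121 × 21 = 2541 ≡ 1 mod 127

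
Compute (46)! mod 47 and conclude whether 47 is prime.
(46)! mod 47 = 46. Since 46 ≡ -1 (mod 47), 47 is prime.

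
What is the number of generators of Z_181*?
Number of primitive roots mod 181 = φ(p-1) = φ(180) = 48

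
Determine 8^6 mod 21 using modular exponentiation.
By repeated squaring (mod 21): 8^{1}≡8, 8^{2}≡1, 8^{4}≡1. Then 8^{6} = 8^{4+2} ≡ 1 × 1 ≡ 1 (mod 21)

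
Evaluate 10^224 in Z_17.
Using Fermat: 10^{16} ≡ 1 (mod 17). 224 ≡ 0 (mod 16). So 10^{224} ≡ 10^{0} ≡ 1 (mod 17)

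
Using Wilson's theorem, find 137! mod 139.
(138)! = (137)! × (138) ≡ -1 (mod 139). So (137)! ≡ -1 × (138)^(-1) ≡ (-1)×(-1) = 1 (mod 139)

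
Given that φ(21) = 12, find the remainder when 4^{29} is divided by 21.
By Euler: 4^{12} ≡ 1 mod 21 since gcd(4, 21) = 1. 29 = 2×12 + 5. So 4^{29} ≡ 4^{5} ≡ 16 mod 21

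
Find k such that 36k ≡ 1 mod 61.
Since 61 is prime, by Fermat 36^(-1) ≡ 36^{59} ≡ 39 mod 61. Verify: 36 × 39 = 1404 ≡ 1 mod 61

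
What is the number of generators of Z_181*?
A prime p has φ(p-1) primitive roots; here φ(180) = 48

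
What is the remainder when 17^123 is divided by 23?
Using Fermat: 17^{22} ≡ 1 (mod 23). 123 ≡ 13 (mod 22). So 17^{123} ≡ 17^{13} ≡ 10 (mod 23)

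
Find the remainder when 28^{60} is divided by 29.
By Fermat: 28^{28} ≡ 1 (mod 29). 60 = 2×28 + 4. So 28^{60} ≡ 28^{4} ≡ 1 (mod 29)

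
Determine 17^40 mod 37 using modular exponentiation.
Using Fermat: 17^{36} ≡ 1 mod 37. 40 ≡ 4 mod 36. So 17^{40} ≡ 17^{4} ≡ 12 mod 37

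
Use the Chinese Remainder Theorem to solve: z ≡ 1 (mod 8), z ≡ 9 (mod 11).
M = 8 × 11 = 88. M₁ = 11, y₁ ≡ 3 (mod 8). M₂ = 8, y₂ ≡ 7 (mod 11). z = 1×11×3 + 9×8×7 ≡ 9 (mod 88)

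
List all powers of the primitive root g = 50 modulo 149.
50^1, 50^2, ..., 50^{148} mod 149: [50, 116, 138, 46, 65, 121, 90, 30, 10, 53, 117, 39, 13, 54, 18, 6, 2, 100, 83, 127, 92, 130, 93, 31, 60, 20, 106, 85, 78, 26, 108, 36, 12, 4, 51, 17, 105, 35, 111, 37, 62, 120, 40, 63, 21, 7, 52, 67, 72, 24, 8, 102, 34, 61, 70, 73, 74, 124, 91, 80, 126, 42, 14, 104, 134, 144, 48, 16, 55, 68, 122, 140, 146, 148, 99, 33, 11, 103, 84, 28, 59, 119, 139, 96, 32, 110, 136, 95, 131, 143, 147, 49, 66, 22, 57, 19, 56, 118, 89, 129, 43, 64, 71, 123, 41, 113, 137, 145, 98, 132, 44, 114, 38, 112, 87, 29, 109, 86, 128, 142, 97, 82, 77, 125, 141, 47, 115, 88, 79, 76, 75, 25, 58, 69, 23, 107, 135, 45, 15, 5, 101, 133, 94, 81, 27, 9, 3, 1]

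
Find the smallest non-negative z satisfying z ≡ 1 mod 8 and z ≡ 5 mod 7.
M = 8 × 7 = 56. M₁ = 7, y₁ ≡ 7 mod 8. M₂ = 8, y₂ ≡ 1 mod 7. z = 1×7×7 + 5×8×1 ≡ 33 mod 56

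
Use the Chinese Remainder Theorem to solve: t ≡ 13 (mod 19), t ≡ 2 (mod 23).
M = 19 × 23 = 437. M₁ = 23, y₁ ≡ 5 (mod 19). M₂ = 19, y₂ ≡ 17 (mod 23). t = 13×23×5 + 2×19×17 ≡ 393 (mod 437)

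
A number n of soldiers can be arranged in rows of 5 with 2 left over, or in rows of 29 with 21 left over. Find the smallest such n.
M = 5 × 29 = 145. M₁ = 29, y₁ ≡ 4 mod 5. M₂ = 5, y₂ ≡ 6 mod 29. n = 2×29×4 + 21×5×6 ≡ 137 mod 145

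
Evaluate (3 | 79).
(3/79) = 3^{39} mod 79 = -1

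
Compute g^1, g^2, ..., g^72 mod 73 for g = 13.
13^1, 13^2, ..., 13^{72} mod 73: [13, 23, 7, 18, 15, 49, 53, 32, 51, 6, 5, 65, 42, 35, 17, 2, 26, 46, 14, 36, 30, 25, 33, 64, 29, 12, 10, 57, 11, 70, 34, 4, 52, 19, 28, 72, 60, 50, 66, 55, 58, 24, 20, 41, 22, 67, 68, 8, 31, 38, 56, 71, 47, 27, 59, 37, 43, 48, 40, 9, 44, 61, 63, 16, 62, 3, 39, 69, 21, 54, 45, 1]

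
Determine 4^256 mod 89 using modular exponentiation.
Using Fermat: 4^{88} ≡ 1 mod 89. 256 ≡ 80 mod 88. So 4^{256} ≡ 4^{80} ≡ 64 mod 89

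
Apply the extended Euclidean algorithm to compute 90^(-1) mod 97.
Extended GCD: 90(-14) + 97(13) = 1. So 90^(-1) ≡ -14 ≡ 83 (mod 97). Verify: 90 × 83 = 7470 ≡ 1 (mod 97)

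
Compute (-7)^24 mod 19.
Using Fermat: (-7)^{18} ≡ 1 mod 19. 24 ≡ 6 mod 18. So (-7)^{24} ≡ (-7)^{6} ≡ 1 mod 19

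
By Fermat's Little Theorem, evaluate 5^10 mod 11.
By Fermat's Little Theorem, 5^{10} ≡ 1 (mod 11) since 11 is prime and gcd(5, 11) = 1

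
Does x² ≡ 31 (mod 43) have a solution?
By Euler's criterion: 31^{21} ≡ 1 (mod 43). Since this equals 1, 31 is a QR.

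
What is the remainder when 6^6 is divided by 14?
By repeated squaring mod 14: 6^{1}≡6, 6^{2}≡8, 6^{4}≡8. Then 6^{6} = 6^{4+2} ≡ 8 × 8 ≡ 8 mod 14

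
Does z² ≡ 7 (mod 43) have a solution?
By Euler's criterion: 7^{21} ≡ 42 (mod 43). Since this equals -1 (≡ 42), 7 is not a QR.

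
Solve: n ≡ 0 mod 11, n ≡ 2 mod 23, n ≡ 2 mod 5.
M = 11 × 23 × 5 = 1265. M₁ = 115, y₁ ≡ 9 mod 11. M₂ = 55, y₂ ≡ 18 mod 23. M₃ = 253, y₃ ≡ 2 mod 5. n = 0×115×9 + 2×55×18 + 2×253×2 ≡ 462 mod 1265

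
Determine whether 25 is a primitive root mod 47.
25^{23} ≡ 1 (mod 47) and 23 < 46, so ord_47(25) = 23 ≠ 46 and 25 is not a primitive root.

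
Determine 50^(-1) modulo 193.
Since 193 is prime, by Fermat 50^(-1) ≡ 50^{191} ≡ 166 (mod 193). Verify: 50 × 166 = 8300 ≡ 1 (mod 193)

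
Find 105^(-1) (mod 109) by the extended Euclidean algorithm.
Extended GCD: 105(27) + 109(-26) = 1. So 105^(-1) ≡ 27 (mod 109). Verify: 105 × 27 = 2835 ≡ 1 (mod 109)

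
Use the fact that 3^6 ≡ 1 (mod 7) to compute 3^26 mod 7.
By Fermat: 3^{6} ≡ 1 (mod 7). 26 = 4×6 + 2. So 3^{26} ≡ 3^{2} ≡ 2 (mod 7)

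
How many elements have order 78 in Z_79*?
Number of primitive roots mod 79 = φ(p-1) = φ(78) = 24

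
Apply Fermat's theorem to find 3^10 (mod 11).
By Fermat's Little Theorem, 3^{10} ≡ 1 (mod 11) since 11 is prime and gcd(3, 11) = 1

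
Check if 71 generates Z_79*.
71^{26} ≡ 1 (mod 79) and 26 < 78, so ord_79(71) = 26 ≠ 78 and 71 is not a primitive root.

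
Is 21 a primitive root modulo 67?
21^{33} ≡ 1 mod 67 and 33 < 66, so ord_67(21) = 33 ≠ 66 and 21 is not a primitive root.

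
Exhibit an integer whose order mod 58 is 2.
57 has order 2 mod 58 since 57^{2} ≡ 1 (mod 58) and no smaller power works.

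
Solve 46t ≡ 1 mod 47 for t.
Since 47 is prime, by Fermat 46^(-1) ≡ 46^{45} ≡ 46 mod 47. Verify: 46 × 46 = 2116 ≡ 1 mod 47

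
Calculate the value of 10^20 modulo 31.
By repeated squaring (mod 31): 10^{1}≡10, 10^{2}≡7, 10^{4}≡18, 10^{8}≡14, 10^{16}≡10. Then 10^{20} = 10^{16+4} ≡ 10 × 18 ≡ 25 (mod 31)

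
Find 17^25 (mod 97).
By repeated squaring (mod 97): 17^{1}≡17, 17^{2}≡95, 17^{4}≡4, 17^{8}≡16, 17^{16}≡62. Then 17^{25} = 17^{16+8+1} ≡ 62 × 16 × 17 ≡ 83 (mod 97)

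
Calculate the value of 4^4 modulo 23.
4^{4} = 256 ≡ 3 mod 23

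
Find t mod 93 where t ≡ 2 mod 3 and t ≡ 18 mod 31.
M = 3 × 31 = 93. M₁ = 31, y₁ ≡ 1 mod 3. M₂ = 3, y₂ ≡ 21 mod 31. t = 2×31×1 + 18×3×21 ≡ 80 mod 93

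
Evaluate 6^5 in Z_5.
Using Fermat: 6^{4} ≡ 1 (mod 5). 5 ≡ 1 (mod 4). So 6^{5} ≡ 6^{1} ≡ 1 (mod 5)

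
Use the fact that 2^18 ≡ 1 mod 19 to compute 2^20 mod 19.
By Fermat: 2^{18} ≡ 1 mod 19. So 2^{20} = 2^{18} · 2^{2} ≡ 2^{2} ≡ 4 mod 19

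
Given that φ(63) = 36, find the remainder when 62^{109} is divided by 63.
By Euler: 62^{36} ≡ 1 (mod 63) since gcd(62, 63) = 1. 109 = 3×36 + 1. So 62^{109} ≡ 62^{1} ≡ 62 (mod 63)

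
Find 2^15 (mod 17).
By repeated squaring (mod 17): 2^{1}≡2, 2^{2}≡4, 2^{4}≡16, 2^{8}≡1. Then 2^{15} = 2^{8+4+2+1} ≡ 1 × 16 × 4 × 2 ≡ 9 (mod 17)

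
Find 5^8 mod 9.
By repeated squaring mod 9: 5^{1}≡5, 5^{2}≡7, 5^{4}≡4, 5^{8}≡7. So 5^{8} ≡ 7 mod 9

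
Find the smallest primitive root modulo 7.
g = 3. Powers: [3, 2, 6, 4, 5, 1] generates all 6 non-zero residues.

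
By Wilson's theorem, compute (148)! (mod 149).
By Wilson's theorem, (148)! ≡ -1 ≡ 148 (mod 149)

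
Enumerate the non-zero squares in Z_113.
Squares in Z_113*: {1, 2, 4, 7, 8, 9, 11, 13, 14, 15, 16, 18, 22, 25, 26, 28, 30, 31, 32, 36, 41, 44, 49, 50, 51, 52, 53, 56, 57, 60, 61, 62, 63, 64, 69, 72, 77, 81, 82, 83, 85, 87, 88, 91, 95, 97, 98, 99, 100, 102, 104, 105, 106, 109, 111, 112}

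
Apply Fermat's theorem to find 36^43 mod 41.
By Fermat: 36^{40} ≡ 1 mod 41. So 36^{43} = 36^{40} · 36^{3} ≡ 36^{3} ≡ 39 mod 41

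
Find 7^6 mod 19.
By repeated squaring mod 19: 7^{1}≡7, 7^{2}≡11, 7^{4}≡7. Then 7^{6} = 7^{4+2} ≡ 7 × 11 ≡ 1 mod 19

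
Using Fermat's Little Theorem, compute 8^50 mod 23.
By Fermat: 8^{22} ≡ 1 (mod 23). 50 = 2×22 + 6. So 8^{50} ≡ 8^{6} ≡ 13 (mod 23)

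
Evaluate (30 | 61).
(30/61) = 30^{30} mod 61 = -1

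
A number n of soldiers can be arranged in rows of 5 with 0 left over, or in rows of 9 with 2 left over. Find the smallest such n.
M = 5 × 9 = 45. M₁ = 9, y₁ ≡ 4 mod 5. M₂ = 5, y₂ ≡ 2 mod 9. n = 0×9×4 + 2×5×2 ≡ 20 mod 45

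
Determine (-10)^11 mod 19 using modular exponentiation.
By repeated squaring mod 19: (-10)^{1}≡9, (-10)^{2}≡5, (-10)^{4}≡6, (-10)^{8}≡17. Then (-10)^{11} = (-10)^{8+2+1} ≡ 17 × 5 × 9 ≡ 5 mod 19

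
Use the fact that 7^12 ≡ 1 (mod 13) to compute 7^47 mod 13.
By Fermat: 7^{12} ≡ 1 (mod 13). 47 = 3×12 + 11. So 7^{47} ≡ 7^{11} ≡ 2 (mod 13)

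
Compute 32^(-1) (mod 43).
Since 43 is prime, by Fermat 32^(-1) ≡ 32^{41} ≡ 39 (mod 43). Verify: 32 × 39 = 1248 ≡ 1 (mod 43)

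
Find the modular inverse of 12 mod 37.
Since 37 is prime, by Fermat 12^(-1) ≡ 12^{35} ≡ 34 (mod 37). Verify: 12 × 34 = 408 ≡ 1 (mod 37)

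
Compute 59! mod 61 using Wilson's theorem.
(60)! = (59)! × (60) ≡ -1 mod 61. So (59)! ≡ -1 × (60)^(-1) ≡ (-1)×(-1) = 1 mod 61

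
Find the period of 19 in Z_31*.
Powers of 19 mod 31: 19^1≡19, 19^2≡20, 19^3≡8, 19^4≡28, 19^5≡5, 19^6≡2, 19^7≡7, 19^8≡9, 19^9≡16, 19^10≡25, 19^11≡10, 19^12≡4, 19^13≡14, 19^14≡18, 19^15≡1. Order = 15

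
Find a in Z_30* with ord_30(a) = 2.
29 has order 2 mod 30 since 29^{2} ≡ 1 (mod 30) and no smaller power works.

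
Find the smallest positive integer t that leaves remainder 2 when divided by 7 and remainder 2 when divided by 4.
M = 7 × 4 = 28. M₁ = 4, y₁ ≡ 2 mod 7. M₂ = 7, y₂ ≡ 3 mod 4. t = 2×4×2 + 2×7×3 ≡ 2 mod 28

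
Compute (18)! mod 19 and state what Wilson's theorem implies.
(18)! mod 19 = 18. Since this equals -1 mod 19, Wilson confirms 19 is prime.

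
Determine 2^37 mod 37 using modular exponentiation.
Using Fermat: 2^{36} ≡ 1 (mod 37). 37 ≡ 1 (mod 36). So 2^{37} ≡ 2^{1} ≡ 2 (mod 37)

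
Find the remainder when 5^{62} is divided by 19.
By Fermat: 5^{18} ≡ 1 mod 19. 62 = 3×18 + 8. So 5^{62} ≡ 5^{8} ≡ 4 mod 19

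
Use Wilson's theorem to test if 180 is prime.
(179)! mod 180 = 0. Since 0 ≢ -1 (mod 180), 180 is not prime.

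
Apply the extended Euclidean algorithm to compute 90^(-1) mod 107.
Extended GCD: 90(44) + 107(-37) = 1. So 90^(-1) ≡ 44 (mod 107). Verify: 90 × 44 = 3960 ≡ 1 (mod 107)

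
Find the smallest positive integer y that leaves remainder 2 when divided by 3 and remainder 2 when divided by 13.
M = 3 × 13 = 39. M₁ = 13, y₁ ≡ 1 mod 3. M₂ = 3, y₂ ≡ 9 mod 13. y = 2×13×1 + 2×3×9 ≡ 2 mod 39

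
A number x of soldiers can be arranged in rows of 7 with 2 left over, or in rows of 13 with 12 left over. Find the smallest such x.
M = 7 × 13 = 91. M₁ = 13, y₁ ≡ 6 mod 7. M₂ = 7, y₂ ≡ 2 mod 13. x = 2×13×6 + 12×7×2 ≡ 51 mod 91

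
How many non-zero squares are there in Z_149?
For prime 149, there are (p-1)/2 = (149-1)/2 = 74 quadratic residues (excluding 0).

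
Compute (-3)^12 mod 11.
Using Fermat: (-3)^{10} ≡ 1 mod 11. 12 ≡ 2 mod 10. So (-3)^{12} ≡ (-3)^{2} ≡ 9 mod 11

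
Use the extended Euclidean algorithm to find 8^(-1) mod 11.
Extended GCD: 8(-4) + 11(3) = 1. So 8^(-1) ≡ -4 ≡ 7 (mod 11). Verify: 8 × 7 = 56 ≡ 1 (mod 11)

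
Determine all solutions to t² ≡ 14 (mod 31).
The square roots of 14 mod 31 are 18 and 13. Verify: 18² = 324 ≡ 14 (mod 31)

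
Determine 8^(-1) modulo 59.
Since 59 is prime, by Fermat 8^(-1) ≡ 8^{57} ≡ 37 (mod 59). Verify: 8 × 37 = 296 ≡ 1 (mod 59)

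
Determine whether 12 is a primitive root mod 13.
12^{2} ≡ 1 (mod 13) and 2 < 12, so ord_13(12) = 2 ≠ 12 and 12 is not a primitive root.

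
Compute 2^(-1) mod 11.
Since 11 is prime, by Fermat 2^(-1) ≡ 2^{9} ≡ 6 mod 11. Verify: 2 × 6 = 12 ≡ 1 mod 11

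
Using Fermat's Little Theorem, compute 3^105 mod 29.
By Fermat: 3^{28} ≡ 1 (mod 29). 105 = 3×28 + 21. So 3^{105} ≡ 3^{21} ≡ 17 (mod 29)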